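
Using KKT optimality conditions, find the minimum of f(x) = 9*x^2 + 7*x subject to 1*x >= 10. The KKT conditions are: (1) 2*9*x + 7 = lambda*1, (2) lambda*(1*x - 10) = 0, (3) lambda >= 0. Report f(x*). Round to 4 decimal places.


Step 1: Try lambda = 0 (constraint inactive).
x_unc = -7/(2*9) = -0.3889
Check: 1*-0.3889 = -0.3889 < 10 -- violated!
Step 2: Constraint must be active: 1*x = 10
x* = 10/1 = 10.0
lambda = (2*9*10.0 + 7)/1 = 187.0
Step 3: Compute optimal value.
f(x*) = 9*10.0^2 + 7*10.0 = 970.0


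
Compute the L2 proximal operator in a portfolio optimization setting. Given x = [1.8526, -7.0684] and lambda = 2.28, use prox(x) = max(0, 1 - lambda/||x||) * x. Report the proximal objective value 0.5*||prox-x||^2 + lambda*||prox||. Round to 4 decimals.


Step 1: Compute ||x||.
||x|| = 7.3071
Step 2: Compute scaling factor.
scale = max(0, 1 - 2.28/7.3071) = 0.688
Step 3: prox(x) = [1.2745, -4.8629]
||prox(x)|| = 5.0271
Step 4: Proximal objective.
0.5*||prox-x||^2 = 2.5992
lambda*||prox|| = 11.4618
Total = 14.0611


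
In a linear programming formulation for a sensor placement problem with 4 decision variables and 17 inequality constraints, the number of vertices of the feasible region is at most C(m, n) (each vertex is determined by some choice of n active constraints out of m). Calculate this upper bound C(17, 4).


Each vertex corresponds to some choice of n active constraints out of m, so the number of vertices is at most C(m, n) = m! / (n!(m-n)!).
m = 17, n = 4
Numerator: 17 * 16 * 15 * 14
Denominator: 4! = 24
C(17, 4) = 2380


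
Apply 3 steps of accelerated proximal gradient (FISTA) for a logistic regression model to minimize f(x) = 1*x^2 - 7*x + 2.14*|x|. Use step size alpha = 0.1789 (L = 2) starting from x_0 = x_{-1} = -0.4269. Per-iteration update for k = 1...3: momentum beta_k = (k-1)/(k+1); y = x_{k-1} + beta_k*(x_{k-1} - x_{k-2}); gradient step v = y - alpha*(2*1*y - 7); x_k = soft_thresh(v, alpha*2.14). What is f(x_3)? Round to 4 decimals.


FISTA on f(x) = 1*x^2 - 7*x + 2.14*|x|
L = 2, alpha = 0.1789
Iteration 1: beta = 0.0, y = -0.4269 + 0.0*(-0.4269 + 0.4269) = -0.4269
  grad(y) = -7.8538, v = y - alpha*grad = 0.9781
  prox(v) = soft_thresh(0.9781, 0.3828) = 0.5953
Iteration 2: beta = 0.3333, y = 0.5953 + 0.3333*(0.5953 + 0.4269) = 0.936
  grad(y) = -5.1279, v = y - alpha*grad = 1.8534
  prox(v) = soft_thresh(1.8534, 0.3828) = 1.4706
Iteration 3: beta = 0.5, y = 1.4706 + 0.5*(1.4706 - 0.5953) = 1.9082
  grad(y) = -3.1836, v = y - alpha*grad = 2.4778
  prox(v) = soft_thresh(2.4778, 0.3828) = 2.0949
f(x_3) = 1*2.0949^2 - 7*2.0949 + 2.14*|2.0949| = -5.7926


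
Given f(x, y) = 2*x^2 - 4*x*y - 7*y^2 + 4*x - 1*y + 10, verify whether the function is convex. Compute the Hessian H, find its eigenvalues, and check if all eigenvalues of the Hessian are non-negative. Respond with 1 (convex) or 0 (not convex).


The Hessian of f(x,y) = 2*x^2 - 4*x*y - 7*y^2 + 4*x - 1*y + 10 is:
H = [[4, -4], [-4, -14]]
Trace = 4 - 14 = -10
Determinant = 4*-14 - (-4)^2 = -72
Discriminant = (-10)^2 - 4*-72 = 388.0
Eigenvalues: lambda_1 = -14.8489, lambda_2 = 4.8489
The function is not convex.

0


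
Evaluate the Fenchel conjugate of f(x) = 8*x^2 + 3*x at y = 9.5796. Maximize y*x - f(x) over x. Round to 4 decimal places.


f*(y) = sup_x {y*x - a*x^2 - b*x} = sup_x {(y-b)*x - a*x^2}
FOC: (y - b) - 2a*x = 0 => x* = (y - b)/(2a)
x* = (9.5796 - 3)/(2*8) = 0.4112
f*(9.5796) = (y-b)^2/(4a) = (9.5796 - 3)^2/(4*8)
= 43.2911/32 = 1.3528


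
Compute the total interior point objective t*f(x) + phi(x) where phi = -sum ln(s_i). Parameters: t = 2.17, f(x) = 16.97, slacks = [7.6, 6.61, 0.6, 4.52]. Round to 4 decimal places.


Step 1: Compute log-barrier.
ln values: [2.0281, 1.8886, -0.5108, 1.5085]
phi = -(2.0281 + 1.8886 - 0.5108 + 1.5085) = -4.9144
Step 2: Compute augmented objective.
t*f(x) = 2.17*16.97 = 36.8249
Total = 36.8249 - 4.9144 = 31.9105


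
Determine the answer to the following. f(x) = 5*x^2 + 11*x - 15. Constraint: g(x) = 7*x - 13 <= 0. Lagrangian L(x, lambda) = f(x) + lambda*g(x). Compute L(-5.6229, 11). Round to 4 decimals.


Step 1: Evaluate f(x).
f(-5.6229) = 5*(-5.6229)^2 + 11*(-5.6229) - 15 = 81.2331
Step 2: Evaluate g(x).
g(-5.6229) = 7*-5.6229 - 13 = -52.3603
Step 3: Compute Lagrangian.
L = 81.2331 + 11*-52.3603 = -494.7302


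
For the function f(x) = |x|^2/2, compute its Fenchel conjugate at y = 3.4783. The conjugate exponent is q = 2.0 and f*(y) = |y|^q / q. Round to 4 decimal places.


The conjugate exponent q satisfies 1/p + 1/q = 1.
p = 2, so q = 2/(2 - 1) = 2.0
|y|^q = 3.4783^2.0 = 12.0986
f*(3.4783) = 12.0986 / 2.0 = 6.0493


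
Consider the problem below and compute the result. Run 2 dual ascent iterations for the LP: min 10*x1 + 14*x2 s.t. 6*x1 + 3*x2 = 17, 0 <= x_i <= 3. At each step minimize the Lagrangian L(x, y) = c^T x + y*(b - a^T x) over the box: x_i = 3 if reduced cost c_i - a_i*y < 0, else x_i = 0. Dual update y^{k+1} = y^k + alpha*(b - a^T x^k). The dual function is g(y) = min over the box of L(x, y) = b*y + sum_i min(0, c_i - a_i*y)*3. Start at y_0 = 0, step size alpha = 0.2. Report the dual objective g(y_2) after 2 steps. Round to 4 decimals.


Dual ascent for LP: min 10*x1 + 14*x2, 6*x1 + 3*x2 = 17, 0 <= x_i <= 3
Step 1: y^k = 0.0, reduced costs: (10.0, 14.0)
  x^k = (0.0, 0.0), subgradient = b - a^T x = 17.0
  y^{k+1} = 0.0 + 0.2*17.0 = 3.4
Step 2: y^k = 3.4, reduced costs: (-10.4, 3.8)
  x^k = (3.0, 0.0), subgradient = b - a^T x = -1.0
  y^{k+1} = 3.4 + 0.2*-1.0 = 3.2
Dual objective at y_2 = 3.2: reduced costs (-9.2, 4.4), box minimizer x = (3.0, 0.0)
g(y_2) = b*y + (c1 - a1*y)*x1 + (c2 - a2*y)*x2 = 17*3.2 + (-9.2)*3.0 + 4.4*0.0 = 54.4 - 27.6 + 0.0 = 26.8


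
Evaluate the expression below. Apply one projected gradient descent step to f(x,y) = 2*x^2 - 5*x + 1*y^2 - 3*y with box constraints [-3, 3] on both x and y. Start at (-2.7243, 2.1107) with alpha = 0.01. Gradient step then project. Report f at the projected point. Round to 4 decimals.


Step 1: Compute gradient at (-2.7243, 2.1107).
grad_x = 2*2*-2.7243 - 5 = -15.8972
grad_y = 2*1*2.1107 - 3 = 1.2214
Step 2: Gradient step.
x_raw = -2.7243 - 0.01*-15.8972 = -2.5653
y_raw = 2.1107 - 0.01*1.2214 = 2.0985
Step 3: Project onto [-3, 3].
x_proj = clip(-2.5653) = -2.5653
y_proj = clip(2.0985) = 2.0985
Step 4: Evaluate f.
f(-2.5653, 2.0985) = 24.0966


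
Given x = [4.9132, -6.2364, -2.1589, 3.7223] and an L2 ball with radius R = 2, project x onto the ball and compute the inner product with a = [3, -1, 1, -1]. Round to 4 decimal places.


Step 1: Compute ||x|| (intermediates to 6 decimals).
||x|| = sqrt(4.9132^2 + (-6.2364)^2 + (-2.1589)^2 + 3.7223^2) = 9.030426
Step 2: Project.
Since ||x|| > R, scale = R/||x|| = 2/9.030426 = 0.221473, proj(x) = scale * x
proj(x) = [1.088141, -1.381194, -0.478138, 0.824389]
Step 3: Dot product.
a^T * proj(x) = 3*1.088141 - 1*(-1.381194) + 1*(-0.478138) - 1*0.824389 = 3.3431


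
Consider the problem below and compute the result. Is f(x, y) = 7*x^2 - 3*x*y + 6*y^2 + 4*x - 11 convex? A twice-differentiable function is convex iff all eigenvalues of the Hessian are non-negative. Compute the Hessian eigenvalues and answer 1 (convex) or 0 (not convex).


The Hessian of f(x,y) = 7*x^2 - 3*x*y + 6*y^2 + 4*x - 11 is:
H = [[14, -3], [-3, 12]]
Trace = 14 + 12 = 26
Determinant = 14*12 - (-3)^2 = 159
Discriminant = (26)^2 - 4*159 = 40.0
Eigenvalues: lambda_1 = 9.8377, lambda_2 = 16.1623
The function is convex.

1


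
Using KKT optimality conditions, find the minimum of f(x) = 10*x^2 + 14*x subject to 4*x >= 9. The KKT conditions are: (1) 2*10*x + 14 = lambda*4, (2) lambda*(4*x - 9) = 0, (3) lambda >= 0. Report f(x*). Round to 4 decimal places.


Step 1: Try lambda = 0 (constraint inactive).
x_unc = -14/(2*10) = -0.7
Check: 4*-0.7 = -2.8 < 9 -- violated!
Step 2: Constraint must be active: 4*x = 9
x* = 9/4 = 2.25
lambda = (2*10*2.25 + 14)/4 = 14.75
Step 3: Compute optimal value.
f(x*) = 10*2.25^2 + 14*2.25 = 82.125


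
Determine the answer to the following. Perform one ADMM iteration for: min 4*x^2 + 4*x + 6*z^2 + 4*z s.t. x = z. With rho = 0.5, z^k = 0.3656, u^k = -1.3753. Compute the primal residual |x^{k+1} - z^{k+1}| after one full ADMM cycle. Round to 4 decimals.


ADMM iteration with rho = 0.5, z^k = 0.3656, u^k = -1.3753
Step 1: x-update.
Minimize 4*x^2 + 4*x + (0.5/2)*(x - 0.3656 - 1.3753)^2
FOC: (2*4 + 0.5)*x = -4 + 0.5*(0.3656 + 1.3753)
x^{k+1} = -0.3682
Step 2: z-update.
Minimize 6*z^2 + 4*z + (0.5/2)*(-0.3682 - z - 1.3753)^2
FOC: (2*6 + 0.5)*z = -4 + 0.5*(-0.3682 - 1.3753)
z^{k+1} = -0.3897
Step 3: u-update.
u^{k+1} = -1.3753 - 0.3682 + 0.3897 = -1.3537
Step 4: Primal residual = |-0.3682 + 0.3897| = 0.0216


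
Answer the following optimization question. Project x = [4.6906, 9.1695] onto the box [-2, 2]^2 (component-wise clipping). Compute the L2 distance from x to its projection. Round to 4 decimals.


Project each component onto [-2, 2].
clip(4.6906) = 2.0, clip(9.1695) = 2.0
Projection = [2.0, 2.0]
Squared diffs: [7.2393, 51.4017]
Distance = sqrt(58.641) = 7.6577


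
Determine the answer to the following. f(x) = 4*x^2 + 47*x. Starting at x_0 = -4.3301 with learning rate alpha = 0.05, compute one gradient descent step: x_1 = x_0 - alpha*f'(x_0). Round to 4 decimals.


We compute the gradient at x_0 and apply the update.
f'(x) = 8*x + 47
f'(-4.3301) = 8*-4.3301 + 47 = 12.3592
x_1 = -4.3301 - 0.05*12.3592 = -4.9481


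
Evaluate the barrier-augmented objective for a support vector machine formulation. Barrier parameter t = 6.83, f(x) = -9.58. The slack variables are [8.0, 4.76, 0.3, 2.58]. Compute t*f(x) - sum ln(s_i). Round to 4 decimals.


Step 1: Compute log-barrier.
ln values: [2.0794, 1.5602, -1.204, 0.9478]
phi = -(2.0794 + 1.5602 - 1.204 + 0.9478) = -3.3835
Step 2: Compute augmented objective.
t*f(x) = 6.83*-9.58 = -65.4314
Total = -65.4314 - 3.3835 = -68.8149


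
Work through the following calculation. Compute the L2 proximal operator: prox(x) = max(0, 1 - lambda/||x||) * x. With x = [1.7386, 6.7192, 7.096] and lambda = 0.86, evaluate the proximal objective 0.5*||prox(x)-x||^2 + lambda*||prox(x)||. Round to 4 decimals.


Step 1: Compute ||x||.
||x|| = 9.9259
Step 2: Compute scaling factor.
scale = max(0, 1 - 0.86/9.9259) = 0.9134
Step 3: prox(x) = [1.588, 6.137, 6.4812]
||prox(x)|| = 9.0659
Step 4: Proximal objective.
0.5*||prox-x||^2 = 0.3698
lambda*||prox|| = 7.7967
Total = 8.1665


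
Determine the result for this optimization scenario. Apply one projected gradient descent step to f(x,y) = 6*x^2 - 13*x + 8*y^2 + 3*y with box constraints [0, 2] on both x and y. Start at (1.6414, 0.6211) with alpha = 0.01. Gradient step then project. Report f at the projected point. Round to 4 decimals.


Step 1: Compute gradient at (1.6414, 0.6211).
grad_x = 2*6*1.6414 - 13 = 6.6968
grad_y = 2*8*0.6211 + 3 = 12.9376
Step 2: Gradient step.
x_raw = 1.6414 - 0.01*6.6968 = 1.5744
y_raw = 0.6211 - 0.01*12.9376 = 0.4917
Step 3: Project onto [0, 2].
x_proj = clip(1.5744) = 1.5744
y_proj = clip(0.4917) = 0.4917
Step 4: Evaluate f.
f(1.5744, 0.4917) = -2.1851


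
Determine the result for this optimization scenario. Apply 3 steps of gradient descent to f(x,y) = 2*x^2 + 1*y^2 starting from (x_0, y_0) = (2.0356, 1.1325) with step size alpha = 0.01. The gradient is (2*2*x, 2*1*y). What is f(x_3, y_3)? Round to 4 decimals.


Gradient descent on f(x,y) = 2*x^2 + 1*y^2.
Starting point: (2.0356, 1.1325), alpha = 0.01
Step 1: grad_x = 2*2*2.0356 = 8.1424, grad_y = 2*1*1.1325 = 2.265
  x_1 = 2.0356 - 0.01*8.1424 = 1.9542
  y_1 = 1.1325 - 0.01*2.265 = 1.1099
Step 2: grad_x = 2*2*1.9542 = 7.8167, grad_y = 2*1*1.1099 = 2.2197
  x_2 = 1.9542 - 0.01*7.8167 = 1.876
  y_2 = 1.1099 - 0.01*2.2197 = 1.0877
Step 3: grad_x = 2*2*1.876 = 7.504, grad_y = 2*1*1.0877 = 2.1753
  x_3 = 1.876 - 0.01*7.504 = 1.801
  y_3 = 1.0877 - 0.01*2.1753 = 1.0659
f(1.801, 1.0659) = 2*1.801^2 + 1*1.0659^2 = 7.6231


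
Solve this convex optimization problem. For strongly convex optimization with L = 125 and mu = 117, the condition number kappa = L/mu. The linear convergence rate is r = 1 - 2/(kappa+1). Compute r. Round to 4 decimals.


Step 1: Compute the condition number.
kappa = L/mu = 125/117 = 1.0684
Step 2: Compute the convergence rate.
r = 1 - 2/(kappa + 1) = 1 - 2*mu/(L + mu) = (L - mu)/(L + mu) = 8/242 = 0.0331


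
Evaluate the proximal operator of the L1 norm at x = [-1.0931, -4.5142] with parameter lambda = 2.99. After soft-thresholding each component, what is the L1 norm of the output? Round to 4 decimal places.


Soft-thresholding with lambda = 2.99:
prox(-1.0931) = sign(-1.0931)*max(|-1.0931| - 2.99, 0) = 0.0
prox(-4.5142) = sign(-4.5142)*max(|-4.5142| - 2.99, 0) = -1.5242
prox(x) = [0.0, -1.5242]
||prox(x)||_1 = 0.0 + 1.5242 = 1.5242


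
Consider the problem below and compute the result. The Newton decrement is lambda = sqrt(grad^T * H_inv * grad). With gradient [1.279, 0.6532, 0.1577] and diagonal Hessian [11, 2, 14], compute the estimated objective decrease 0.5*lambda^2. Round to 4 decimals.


Step 1: H is diagonal, so H^(-1) * g = [0.1163, 0.3266, 0.0113].
Step 2: g^T H^(-1) g = sum_i g_i^2 / H_ii
  = (1.279)^2/11 + (0.6532)^2/2 + (0.1577)^2/14
  = 0.1487 + 0.2133 + 0.0018 = 0.3638
Step 3: Objective decrease = 0.5 * g^T H^(-1) g = 0.1819


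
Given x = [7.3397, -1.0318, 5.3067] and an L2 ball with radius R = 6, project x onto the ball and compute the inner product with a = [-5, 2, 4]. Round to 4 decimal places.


Step 1: Compute ||x|| (intermediates to 6 decimals).
||x|| = sqrt(7.3397^2 + (-1.0318)^2 + 5.3067^2) = 9.115749
Step 2: Project.
Since ||x|| > R, scale = R/||x|| = 6/9.115749 = 0.658202, proj(x) = scale * x
proj(x) = [4.831005, -0.679133, 3.492881]
Step 3: Dot product.
a^T * proj(x) = -5*4.831005 + 2*(-0.679133) + 4*3.492881 = -11.5418


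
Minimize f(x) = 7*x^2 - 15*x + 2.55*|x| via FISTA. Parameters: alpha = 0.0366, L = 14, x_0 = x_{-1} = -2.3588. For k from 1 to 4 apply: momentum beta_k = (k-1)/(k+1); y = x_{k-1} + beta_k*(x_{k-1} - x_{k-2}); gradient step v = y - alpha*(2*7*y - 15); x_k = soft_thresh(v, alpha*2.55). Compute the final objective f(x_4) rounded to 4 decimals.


FISTA on f(x) = 7*x^2 - 15*x + 2.55*|x|
L = 14, alpha = 0.0366
Iteration 1: beta = 0.0, y = -2.3588 + 0.0*(-2.3588 + 2.3588) = -2.3588
  grad(y) = -48.0232, v = y - alpha*grad = -0.6012
  prox(v) = soft_thresh(-0.6012, 0.0933) = -0.5078
Iteration 2: beta = 0.3333, y = -0.5078 + 0.3333*(-0.5078 + 2.3588) = 0.1092
  grad(y) = -13.4716, v = y - alpha*grad = 0.6022
  prox(v) = soft_thresh(0.6022, 0.0933) = 0.5089
Iteration 3: beta = 0.5, y = 0.5089 + 0.5*(0.5089 + 0.5078) = 1.0173
  grad(y) = -0.7583, v = y - alpha*grad = 1.045
  prox(v) = soft_thresh(1.045, 0.0933) = 0.9517
Iteration 4: beta = 0.6, y = 0.9517 + 0.6*(0.9517 - 0.5089) = 1.2174
  grad(y) = 2.043, v = y - alpha*grad = 1.1426
  prox(v) = soft_thresh(1.1426, 0.0933) = 1.0493
f(x_4) = 7*1.0493^2 - 15*1.0493 + 2.55*|1.0493| = -5.3567


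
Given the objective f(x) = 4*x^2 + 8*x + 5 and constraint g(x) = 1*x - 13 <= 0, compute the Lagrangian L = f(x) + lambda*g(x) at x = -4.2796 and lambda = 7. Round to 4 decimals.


Step 1: Evaluate f(x).
f(-4.2796) = 4*(-4.2796)^2 + 8*(-4.2796) + 5 = 44.0231
Step 2: Evaluate g(x).
g(-4.2796) = 1*-4.2796 - 13 = -17.2796
Step 3: Compute Lagrangian.
L = 44.0231 + 7*-17.2796 = -76.9341


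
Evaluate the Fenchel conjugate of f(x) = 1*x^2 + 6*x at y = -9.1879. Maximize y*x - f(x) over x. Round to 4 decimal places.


f*(y) = sup_x {y*x - a*x^2 - b*x} = sup_x {(y-b)*x - a*x^2}
FOC: (y - b) - 2a*x = 0 => x* = (y - b)/(2a)
x* = (-9.1879 - 6)/(2*1) = -7.594
f*(-9.1879) = (y-b)^2/(4a) = (-9.1879 - 6)^2/(4*1)
= 230.6723/4 = 57.6681


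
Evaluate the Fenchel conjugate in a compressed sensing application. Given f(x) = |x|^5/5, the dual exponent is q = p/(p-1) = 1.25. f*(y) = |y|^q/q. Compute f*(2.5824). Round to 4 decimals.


The conjugate exponent q satisfies 1/p + 1/q = 1.
p = 5, so q = 5/(5 - 1) = 1.25
|y|^q = 2.5824^1.25 = 3.2736
f*(2.5824) = 3.2736 / 1.25 = 2.6189


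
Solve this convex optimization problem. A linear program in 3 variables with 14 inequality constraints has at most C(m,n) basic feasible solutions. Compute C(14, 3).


Each vertex corresponds to some choice of n active constraints out of m, so the number of vertices is at most C(m, n) = m! / (n!(m-n)!).
m = 14, n = 3
Numerator: 14 * 13 * 12
Denominator: 3! = 6
C(14, 3) = 364


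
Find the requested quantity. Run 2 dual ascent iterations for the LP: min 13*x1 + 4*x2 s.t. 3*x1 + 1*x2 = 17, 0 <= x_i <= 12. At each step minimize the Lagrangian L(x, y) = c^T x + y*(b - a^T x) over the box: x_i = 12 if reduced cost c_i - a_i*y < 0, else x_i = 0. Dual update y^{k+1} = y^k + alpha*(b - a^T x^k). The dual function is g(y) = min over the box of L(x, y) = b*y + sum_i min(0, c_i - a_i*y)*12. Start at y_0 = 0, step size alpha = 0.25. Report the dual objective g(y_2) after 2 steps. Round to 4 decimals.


Dual ascent for LP: min 13*x1 + 4*x2, 3*x1 + 1*x2 = 17, 0 <= x_i <= 12
Step 1: y^k = 0.0, reduced costs: (13.0, 4.0)
  x^k = (0.0, 0.0), subgradient = b - a^T x = 17.0
  y^{k+1} = 0.0 + 0.25*17.0 = 4.25
Step 2: y^k = 4.25, reduced costs: (0.25, -0.25)
  x^k = (0.0, 12.0), subgradient = b - a^T x = 5.0
  y^{k+1} = 4.25 + 0.25*5.0 = 5.5
Dual objective at y_2 = 5.5: reduced costs (-3.5, -1.5), box minimizer x = (12.0, 12.0)
g(y_2) = b*y + (c1 - a1*y)*x1 + (c2 - a2*y)*x2 = 17*5.5 + (-3.5)*12.0 + (-1.5)*12.0 = 93.5 - 42.0 - 18.0 = 33.5


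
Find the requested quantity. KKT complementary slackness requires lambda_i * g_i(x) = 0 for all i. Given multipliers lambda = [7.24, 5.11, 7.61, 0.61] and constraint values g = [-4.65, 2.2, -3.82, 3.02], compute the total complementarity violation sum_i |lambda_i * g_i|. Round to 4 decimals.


KKT complementary slackness check:
lambda_1 * g_1 = 7.24 * -4.65 = -33.666
lambda_2 * g_2 = 5.11 * 2.2 = 11.242
lambda_3 * g_3 = 7.61 * -3.82 = -29.0702
lambda_4 * g_4 = 0.61 * 3.02 = 1.8422
Total violation = 33.666 + 11.242 + 29.0702 + 1.8422 = 75.8204


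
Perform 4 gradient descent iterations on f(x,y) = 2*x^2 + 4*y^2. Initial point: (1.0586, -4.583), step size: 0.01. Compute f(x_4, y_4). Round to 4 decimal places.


Gradient descent on f(x,y) = 2*x^2 + 4*y^2.
Starting point: (1.0586, -4.583), alpha = 0.01
Step 1: grad_x = 2*2*1.0586 = 4.2344, grad_y = 2*4*-4.583 = -36.664
  x_1 = 1.0586 - 0.01*4.2344 = 1.0163
  y_1 = -4.583 - 0.01*-36.664 = -4.2164
Step 2: grad_x = 2*2*1.0163 = 4.065, grad_y = 2*4*-4.2164 = -33.7309
  x_2 = 1.0163 - 0.01*4.065 = 0.9756
  y_2 = -4.2164 - 0.01*-33.7309 = -3.8791
Step 3: grad_x = 2*2*0.9756 = 3.9024, grad_y = 2*4*-3.8791 = -31.0324
  x_3 = 0.9756 - 0.01*3.9024 = 0.9366
  y_3 = -3.8791 - 0.01*-31.0324 = -3.5687
Step 4: grad_x = 2*2*0.9366 = 3.7463, grad_y = 2*4*-3.5687 = -28.5498
  x_4 = 0.9366 - 0.01*3.7463 = 0.8991
  y_4 = -3.5687 - 0.01*-28.5498 = -3.2832
f(0.8991, -3.2832) = 2*0.8991^2 + 4*(-3.2832)^2 = 44.7352


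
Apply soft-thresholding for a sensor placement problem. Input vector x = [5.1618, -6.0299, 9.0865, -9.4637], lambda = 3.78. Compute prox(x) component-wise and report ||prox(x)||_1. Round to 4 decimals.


Soft-thresholding with lambda = 3.78:
prox(5.1618) = sign(5.1618)*max(|5.1618| - 3.78, 0) = 1.3818
prox(-6.0299) = sign(-6.0299)*max(|-6.0299| - 3.78, 0) = -2.2499
prox(9.0865) = sign(9.0865)*max(|9.0865| - 3.78, 0) = 5.3065
prox(-9.4637) = sign(-9.4637)*max(|-9.4637| - 3.78, 0) = -5.6837
prox(x) = [1.3818, -2.2499, 5.3065, -5.6837]
||prox(x)||_1 = 1.3818 + 2.2499 + 5.3065 + 5.6837 = 14.6219


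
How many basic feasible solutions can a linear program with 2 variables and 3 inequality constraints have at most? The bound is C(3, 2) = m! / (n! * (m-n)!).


Each vertex corresponds to some choice of n active constraints out of m, so the number of vertices is at most C(m, n) = m! / (n!(m-n)!).
m = 3, n = 2
Numerator: 3 * 2
Denominator: 2! = 2
C(3, 2) = 3


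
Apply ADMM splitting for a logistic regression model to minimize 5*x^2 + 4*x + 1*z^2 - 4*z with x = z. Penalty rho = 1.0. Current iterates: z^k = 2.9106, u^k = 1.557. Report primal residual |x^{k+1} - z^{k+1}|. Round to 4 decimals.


ADMM iteration with rho = 1.0, z^k = 2.9106, u^k = 1.557
Step 1: x-update.
Minimize 5*x^2 + 4*x + (1.0/2)*(x - 2.9106 + 1.557)^2
FOC: (2*5 + 1.0)*x = -4 + 1.0*(2.9106 - 1.557)
x^{k+1} = -0.2406
Step 2: z-update.
Minimize 1*z^2 - 4*z + (1.0/2)*(-0.2406 - z + 1.557)^2
FOC: (2*1 + 1.0)*z = 4 + 1.0*(-0.2406 + 1.557)
z^{k+1} = 1.7721
Step 3: u-update.
u^{k+1} = 1.557 - 0.2406 - 1.7721 = -0.4557
Step 4: Primal residual = |-0.2406 - 1.7721| = 2.0127


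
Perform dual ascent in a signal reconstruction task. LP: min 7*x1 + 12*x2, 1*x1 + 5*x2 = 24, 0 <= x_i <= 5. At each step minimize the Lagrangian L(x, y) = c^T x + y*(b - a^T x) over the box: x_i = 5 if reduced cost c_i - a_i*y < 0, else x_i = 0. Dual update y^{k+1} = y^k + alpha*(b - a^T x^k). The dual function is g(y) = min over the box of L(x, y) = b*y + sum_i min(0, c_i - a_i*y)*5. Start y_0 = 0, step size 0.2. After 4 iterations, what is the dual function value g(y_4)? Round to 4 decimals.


Dual ascent for LP: min 7*x1 + 12*x2, 1*x1 + 5*x2 = 24, 0 <= x_i <= 5
Step 1: y^k = 0.0, reduced costs: (7.0, 12.0)
  x^k = (0.0, 0.0), subgradient = b - a^T x = 24.0
  y^{k+1} = 0.0 + 0.2*24.0 = 4.8
Step 2: y^k = 4.8, reduced costs: (2.2, -12.0)
  x^k = (0.0, 5.0), subgradient = b - a^T x = -1.0
  y^{k+1} = 4.8 + 0.2*-1.0 = 4.6
Step 3: y^k = 4.6, reduced costs: (2.4, -11.0)
  x^k = (0.0, 5.0), subgradient = b - a^T x = -1.0
  y^{k+1} = 4.6 + 0.2*-1.0 = 4.4
Step 4: y^k = 4.4, reduced costs: (2.6, -10.0)
  x^k = (0.0, 5.0), subgradient = b - a^T x = -1.0
  y^{k+1} = 4.4 + 0.2*-1.0 = 4.2
Dual objective at y_4 = 4.2: reduced costs (2.8, -9.0), box minimizer x = (0.0, 5.0)
g(y_4) = b*y + (c1 - a1*y)*x1 + (c2 - a2*y)*x2 = 24*4.2 + 2.8*0.0 + (-9.0)*5.0 = 100.8 + 0.0 - 45.0 = 55.8


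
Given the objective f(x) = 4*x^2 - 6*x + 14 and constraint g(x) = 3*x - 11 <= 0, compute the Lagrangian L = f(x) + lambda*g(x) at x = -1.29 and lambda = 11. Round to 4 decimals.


Step 1: Evaluate f(x).
f(-1.29) = 4*(-1.29)^2 - 6*(-1.29) + 14 = 28.3964
Step 2: Evaluate g(x).
g(-1.29) = 3*-1.29 - 11 = -14.87
Step 3: Compute Lagrangian.
L = 28.3964 + 11*-14.87 = -135.1736


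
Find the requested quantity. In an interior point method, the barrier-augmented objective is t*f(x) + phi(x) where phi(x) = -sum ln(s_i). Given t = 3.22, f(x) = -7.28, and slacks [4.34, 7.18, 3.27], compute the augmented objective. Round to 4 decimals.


Step 1: Compute log-barrier.
ln values: [1.4679, 1.9713, 1.1848]
phi = -(1.4679 + 1.9713 + 1.1848) = -4.624
Step 2: Compute augmented objective.
t*f(x) = 3.22*-7.28 = -23.4416
Total = -23.4416 - 4.624 = -28.0656


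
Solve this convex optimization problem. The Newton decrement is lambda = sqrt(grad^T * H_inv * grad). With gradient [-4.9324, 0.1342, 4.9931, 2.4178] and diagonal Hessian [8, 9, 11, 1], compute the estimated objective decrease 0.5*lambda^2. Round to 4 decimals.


Step 1: H is diagonal, so H^(-1) * g = [-0.6166, 0.0149, 0.4539, 2.4178].
Step 2: g^T H^(-1) g = sum_i g_i^2 / H_ii
  = (-4.9324)^2/8 + (0.1342)^2/9 + (4.9931)^2/11 + (2.4178)^2/1
  = 3.0411 + 0.002 + 2.2665 + 5.8458 = 11.1553
Step 3: Objective decrease = 0.5 * g^T H^(-1) g = 5.5776


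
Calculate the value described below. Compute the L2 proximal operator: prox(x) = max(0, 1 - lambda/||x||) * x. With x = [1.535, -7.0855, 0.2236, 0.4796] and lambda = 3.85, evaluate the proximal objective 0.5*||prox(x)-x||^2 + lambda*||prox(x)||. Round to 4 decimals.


Step 1: Compute ||x||.
||x|| = 7.2692
Step 2: Compute scaling factor.
scale = max(0, 1 - 3.85/7.2692) = 0.4704
Step 3: prox(x) = [0.722, -3.3328, 0.1052, 0.2256]
||prox(x)|| = 3.4192
Step 4: Proximal objective.
0.5*||prox-x||^2 = 7.4113
lambda*||prox|| = 13.1639
Total = 20.575


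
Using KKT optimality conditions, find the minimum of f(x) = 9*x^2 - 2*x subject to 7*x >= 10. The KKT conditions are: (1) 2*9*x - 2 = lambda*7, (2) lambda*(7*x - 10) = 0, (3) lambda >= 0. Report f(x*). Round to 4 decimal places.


Step 1: Try lambda = 0 (constraint inactive).
x_unc = 2/(2*9) = 0.1111
Check: 7*0.1111 = 0.7777 < 10 -- violated!
Step 2: Constraint must be active: 7*x = 10
x* = 10/7 = 1.4286 (rounded; the exact value 10/7 is used below)
lambda = (2*9*(10/7) - 2)/7 = 3.3878
Step 3: Compute optimal value.
f(x*) = 9*(10/7)^2 - 2*(10/7) = 15.5102


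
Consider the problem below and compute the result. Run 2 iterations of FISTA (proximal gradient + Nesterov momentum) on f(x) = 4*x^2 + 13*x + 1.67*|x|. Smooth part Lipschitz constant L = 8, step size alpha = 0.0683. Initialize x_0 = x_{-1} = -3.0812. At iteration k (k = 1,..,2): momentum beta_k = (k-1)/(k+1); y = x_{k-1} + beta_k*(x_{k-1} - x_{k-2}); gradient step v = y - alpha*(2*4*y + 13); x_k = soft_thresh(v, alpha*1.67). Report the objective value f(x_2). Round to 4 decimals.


FISTA on f(x) = 4*x^2 + 13*x + 1.67*|x|
L = 8, alpha = 0.0683
Iteration 1: beta = 0.0, y = -3.0812 + 0.0*(-3.0812 + 3.0812) = -3.0812
  grad(y) = -11.6496, v = y - alpha*grad = -2.2855
  prox(v) = soft_thresh(-2.2855, 0.1141) = -2.1715
Iteration 2: beta = 0.3333, y = -2.1715 + 0.3333*(-2.1715 + 3.0812) = -1.8682
  grad(y) = -1.9458, v = y - alpha*grad = -1.7353
  prox(v) = soft_thresh(-1.7353, 0.1141) = -1.6213
f(x_2) = 4*(-1.6213)^2 + 13*(-1.6213) + 1.67*|-1.6213| = -7.8549


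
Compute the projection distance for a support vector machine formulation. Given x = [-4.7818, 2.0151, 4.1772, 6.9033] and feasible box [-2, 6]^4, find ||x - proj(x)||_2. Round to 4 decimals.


Project each component onto [-2, 6].
clip(-4.7818) = -2.0, clip(2.0151) = 2.0151, clip(4.1772) = 4.1772, clip(6.9033) = 6.0
Projection = [-2.0, 2.0151, 4.1772, 6.0]
Squared diffs: [7.7384, 0.0, 0.0, 0.816]
Distance = sqrt(8.5544) = 2.9248


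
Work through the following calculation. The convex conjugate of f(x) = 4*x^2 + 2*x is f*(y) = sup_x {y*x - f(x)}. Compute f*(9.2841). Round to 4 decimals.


f*(y) = sup_x {y*x - a*x^2 - b*x} = sup_x {(y-b)*x - a*x^2}
FOC: (y - b) - 2a*x = 0 => x* = (y - b)/(2a)
x* = (9.2841 - 2)/(2*4) = 0.9105
f*(9.2841) = (y-b)^2/(4a) = (9.2841 - 2)^2/(4*4)
= 53.0581/16 = 3.3161


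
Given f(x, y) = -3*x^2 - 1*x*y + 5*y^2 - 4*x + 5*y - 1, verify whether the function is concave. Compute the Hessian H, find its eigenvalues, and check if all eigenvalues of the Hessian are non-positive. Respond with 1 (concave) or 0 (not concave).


The Hessian of f(x,y) = -3*x^2 - 1*x*y + 5*y^2 - 4*x + 5*y - 1 is:
H = [[-6, -1], [-1, 10]]
Trace = -6 + 10 = 4
Determinant = -6*10 - (-1)^2 = -61
Discriminant = (4)^2 - 4*-61 = 260.0
Eigenvalues: lambda_1 = -6.0623, lambda_2 = 10.0623
The function is not concave.

0


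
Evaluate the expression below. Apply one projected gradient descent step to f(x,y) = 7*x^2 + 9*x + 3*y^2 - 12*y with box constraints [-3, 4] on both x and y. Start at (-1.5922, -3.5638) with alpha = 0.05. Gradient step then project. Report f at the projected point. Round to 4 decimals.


Step 1: Compute gradient at (-1.5922, -3.5638).
grad_x = 2*7*-1.5922 + 9 = -13.2908
grad_y = 2*3*-3.5638 - 12 = -33.3828
Step 2: Gradient step.
x_raw = -1.5922 - 0.05*-13.2908 = -0.9277
y_raw = -3.5638 - 0.05*-33.3828 = -1.8947
Step 3: Project onto [-3, 4].
x_proj = clip(-0.9277) = -0.9277
y_proj = clip(-1.8947) = -1.8947
Step 4: Evaluate f.
f(-0.9277, -1.8947) = 31.1801


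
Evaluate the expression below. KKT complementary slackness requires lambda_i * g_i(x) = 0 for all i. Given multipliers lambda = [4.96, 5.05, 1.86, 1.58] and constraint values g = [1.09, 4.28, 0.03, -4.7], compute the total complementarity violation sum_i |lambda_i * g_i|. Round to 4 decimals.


KKT complementary slackness check:
lambda_1 * g_1 = 4.96 * 1.09 = 5.4064
lambda_2 * g_2 = 5.05 * 4.28 = 21.614
lambda_3 * g_3 = 1.86 * 0.03 = 0.0558
lambda_4 * g_4 = 1.58 * -4.7 = -7.426
Total violation = 5.4064 + 21.614 + 0.0558 + 7.426 = 34.5022


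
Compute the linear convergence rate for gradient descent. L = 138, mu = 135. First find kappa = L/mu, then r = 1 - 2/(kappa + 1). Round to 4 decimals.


Step 1: Compute the condition number.
kappa = L/mu = 138/135 = 1.0222
Step 2: Compute the convergence rate.
r = 1 - 2/(kappa + 1) = 1 - 2*mu/(L + mu) = (L - mu)/(L + mu) = 3/273 = 0.011


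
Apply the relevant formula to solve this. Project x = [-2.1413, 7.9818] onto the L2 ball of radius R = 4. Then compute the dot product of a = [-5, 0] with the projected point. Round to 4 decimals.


Step 1: Compute ||x|| (intermediates to 6 decimals).
||x|| = sqrt((-2.1413)^2 + 7.9818^2) = 8.264036
Step 2: Project.
Since ||x|| > R, scale = R/||x|| = 4/8.264036 = 0.484025, proj(x) = scale * x
proj(x) = [-1.036443, 3.863391]
Step 3: Dot product.
a^T * proj(x) = -5*(-1.036443) + 0*3.863391 = 5.1822


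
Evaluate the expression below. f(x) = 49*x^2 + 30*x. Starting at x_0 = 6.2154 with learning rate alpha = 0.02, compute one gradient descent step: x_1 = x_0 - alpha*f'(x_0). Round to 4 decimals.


We compute the gradient at x_0 and apply the update.
f'(x) = 98*x + 30
f'(6.2154) = 98*6.2154 + 30 = 639.1092
x_1 = 6.2154 - 0.02*639.1092 = -6.5668


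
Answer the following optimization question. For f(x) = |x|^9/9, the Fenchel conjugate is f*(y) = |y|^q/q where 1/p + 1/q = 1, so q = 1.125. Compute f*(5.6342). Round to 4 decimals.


The conjugate exponent q satisfies 1/p + 1/q = 1.
p = 9, so q = 9/(9 - 1) = 1.125
|y|^q = 5.6342^1.125 = 6.9934
f*(5.6342) = 6.9934 / 1.125 = 6.2163


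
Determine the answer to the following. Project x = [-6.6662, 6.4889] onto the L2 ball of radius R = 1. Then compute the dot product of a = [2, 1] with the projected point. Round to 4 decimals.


Step 1: Compute ||x|| (intermediates to 6 decimals).
||x|| = sqrt((-6.6662)^2 + 6.4889^2) = 9.302905
Step 2: Project.
Since ||x|| > R, scale = R/||x|| = 1/9.302905 = 0.107493, proj(x) = scale * x
proj(x) = [-0.71657, 0.697511]
Step 3: Dot product.
a^T * proj(x) = 2*(-0.71657) + 1*0.697511 = -0.7356


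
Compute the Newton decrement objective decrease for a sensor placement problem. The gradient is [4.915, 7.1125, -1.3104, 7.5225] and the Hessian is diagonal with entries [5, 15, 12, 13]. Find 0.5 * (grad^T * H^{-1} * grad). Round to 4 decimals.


Step 1: H is diagonal, so H^(-1) * g = [0.983, 0.4742, -0.1092, 0.5787].
Step 2: g^T H^(-1) g = sum_i g_i^2 / H_ii
  = (4.915)^2/5 + (7.1125)^2/15 + (-1.3104)^2/12 + (7.5225)^2/13
  = 4.8314 + 3.3725 + 0.1431 + 4.3529 = 12.7
Step 3: Objective decrease = 0.5 * g^T H^(-1) g = 6.35


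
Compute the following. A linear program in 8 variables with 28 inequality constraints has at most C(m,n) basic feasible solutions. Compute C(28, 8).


Each vertex corresponds to some choice of n active constraints out of m, so the number of vertices is at most C(m, n) = m! / (n!(m-n)!).
m = 28, n = 8
Numerator: 28 * 27 * 26 * 25 * 24 * 23 * 22 * 21
Denominator: 8! = 40320
C(28, 8) = 3108105


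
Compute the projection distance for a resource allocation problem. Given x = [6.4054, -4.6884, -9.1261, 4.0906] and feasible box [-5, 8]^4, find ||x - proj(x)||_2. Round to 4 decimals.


Project each component onto [-5, 8].
clip(6.4054) = 6.4054, clip(-4.6884) = -4.6884, clip(-9.1261) = -5.0, clip(4.0906) = 4.0906
Projection = [6.4054, -4.6884, -5.0, 4.0906]
Squared diffs: [0.0, 0.0, 17.0247, 0.0]
Distance = sqrt(17.0247) = 4.1261


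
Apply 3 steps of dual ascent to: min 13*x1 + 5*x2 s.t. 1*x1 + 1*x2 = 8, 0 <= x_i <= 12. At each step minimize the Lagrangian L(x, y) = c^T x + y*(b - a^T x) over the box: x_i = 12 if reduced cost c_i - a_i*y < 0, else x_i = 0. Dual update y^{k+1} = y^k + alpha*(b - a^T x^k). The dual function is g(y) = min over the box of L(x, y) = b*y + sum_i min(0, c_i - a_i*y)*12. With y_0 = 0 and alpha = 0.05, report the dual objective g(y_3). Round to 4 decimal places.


Dual ascent for LP: min 13*x1 + 5*x2, 1*x1 + 1*x2 = 8, 0 <= x_i <= 12
Step 1: y^k = 0.0, reduced costs: (13.0, 5.0)
  x^k = (0.0, 0.0), subgradient = b - a^T x = 8.0
  y^{k+1} = 0.0 + 0.05*8.0 = 0.4
Step 2: y^k = 0.4, reduced costs: (12.6, 4.6)
  x^k = (0.0, 0.0), subgradient = b - a^T x = 8.0
  y^{k+1} = 0.4 + 0.05*8.0 = 0.8
Step 3: y^k = 0.8, reduced costs: (12.2, 4.2)
  x^k = (0.0, 0.0), subgradient = b - a^T x = 8.0
  y^{k+1} = 0.8 + 0.05*8.0 = 1.2
Dual objective at y_3 = 1.2: reduced costs (11.8, 3.8), box minimizer x = (0.0, 0.0)
g(y_3) = b*y + (c1 - a1*y)*x1 + (c2 - a2*y)*x2 = 8*1.2 + 11.8*0.0 + 3.8*0.0 = 9.6 + 0.0 + 0.0 = 9.6


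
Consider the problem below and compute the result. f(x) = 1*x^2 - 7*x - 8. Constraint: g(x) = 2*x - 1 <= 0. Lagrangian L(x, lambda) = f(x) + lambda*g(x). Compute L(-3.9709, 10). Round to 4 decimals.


Step 1: Evaluate f(x).
f(-3.9709) = 1*(-3.9709)^2 - 7*(-3.9709) - 8 = 35.5643
Step 2: Evaluate g(x).
g(-3.9709) = 2*-3.9709 - 1 = -8.9418
Step 3: Compute Lagrangian.
L = 35.5643 + 10*-8.9418 = -53.8537


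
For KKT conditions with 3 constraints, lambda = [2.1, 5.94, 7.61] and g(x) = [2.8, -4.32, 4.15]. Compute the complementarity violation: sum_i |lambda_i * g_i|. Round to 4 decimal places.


KKT complementary slackness check:
lambda_1 * g_1 = 2.1 * 2.8 = 5.88
lambda_2 * g_2 = 5.94 * -4.32 = -25.6608
lambda_3 * g_3 = 7.61 * 4.15 = 31.5815
Total violation = 5.88 + 25.6608 + 31.5815 = 63.1223


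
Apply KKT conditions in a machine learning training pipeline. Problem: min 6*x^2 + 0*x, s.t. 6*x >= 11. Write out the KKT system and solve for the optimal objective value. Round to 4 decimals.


Step 1: Try lambda = 0 (constraint inactive).
x_unc = 0/(2*6) = 0.0
Check: 6*0.0 = 0.0 < 11 -- violated!
Step 2: Constraint must be active: 6*x = 11
x* = 11/6 = 1.8333 (rounded; the exact value 11/6 is used below)
lambda = (2*6*(11/6) + 0)/6 = 3.6667
Step 3: Compute optimal value.
f(x*) = 6*(11/6)^2 + 0*(11/6) = 20.1667


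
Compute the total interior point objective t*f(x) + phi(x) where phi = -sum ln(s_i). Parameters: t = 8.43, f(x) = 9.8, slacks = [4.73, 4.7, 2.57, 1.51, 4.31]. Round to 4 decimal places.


Step 1: Compute log-barrier.
ln values: [1.5539, 1.5476, 0.9439, 0.4121, 1.4609]
phi = -(1.5539 + 1.5476 + 0.9439 + 0.4121 + 1.4609) = -5.9184
Step 2: Compute augmented objective.
t*f(x) = 8.43*9.8 = 82.614
Total = 82.614 - 5.9184 = 76.6956


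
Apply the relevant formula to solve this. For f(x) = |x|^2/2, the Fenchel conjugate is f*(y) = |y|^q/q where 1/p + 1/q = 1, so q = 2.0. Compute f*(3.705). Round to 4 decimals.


The conjugate exponent q satisfies 1/p + 1/q = 1.
p = 2, so q = 2/(2 - 1) = 2.0
|y|^q = 3.705^2.0 = 13.727
f*(3.705) = 13.727 / 2.0 = 6.8635


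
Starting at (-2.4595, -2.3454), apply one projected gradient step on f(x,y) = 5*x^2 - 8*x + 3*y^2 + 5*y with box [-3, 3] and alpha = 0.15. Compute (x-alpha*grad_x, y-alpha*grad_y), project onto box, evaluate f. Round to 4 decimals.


Step 1: Compute gradient at (-2.4595, -2.3454).
grad_x = 2*5*-2.4595 - 8 = -32.595
grad_y = 2*3*-2.3454 + 5 = -9.0724
Step 2: Gradient step.
x_raw = -2.4595 - 0.15*-32.595 = 2.4298
y_raw = -2.3454 - 0.15*-9.0724 = -0.9845
Step 3: Project onto [-3, 3].
x_proj = clip(2.4298) = 2.4298
y_proj = clip(-0.9845) = -0.9845
Step 4: Evaluate f.
f(2.4298, -0.9845) = 8.0657


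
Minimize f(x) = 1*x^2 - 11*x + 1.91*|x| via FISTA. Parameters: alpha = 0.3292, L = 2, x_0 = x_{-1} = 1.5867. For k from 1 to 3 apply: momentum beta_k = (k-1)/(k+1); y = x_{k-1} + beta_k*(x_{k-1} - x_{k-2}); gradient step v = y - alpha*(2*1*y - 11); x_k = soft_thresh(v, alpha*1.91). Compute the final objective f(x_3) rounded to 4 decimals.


FISTA on f(x) = 1*x^2 - 11*x + 1.91*|x|
L = 2, alpha = 0.3292
Iteration 1: beta = 0.0, y = 1.5867 + 0.0*(1.5867 - 1.5867) = 1.5867
  grad(y) = -7.8266, v = y - alpha*grad = 4.1632
  prox(v) = soft_thresh(4.1632, 0.6288) = 3.5344
Iteration 2: beta = 0.3333, y = 3.5344 + 0.3333*(3.5344 - 1.5867) = 4.1837
  grad(y) = -2.6326, v = y - alpha*grad = 5.0503
  prox(v) = soft_thresh(5.0503, 0.6288) = 4.4216
Iteration 3: beta = 0.5, y = 4.4216 + 0.5*(4.4216 - 3.5344) = 4.8651
  grad(y) = -1.2697, v = y - alpha*grad = 5.2831
  prox(v) = soft_thresh(5.2831, 0.6288) = 4.6544
f(x_3) = 1*4.6544^2 - 11*4.6544 + 1.91*|4.6544| = -20.6451


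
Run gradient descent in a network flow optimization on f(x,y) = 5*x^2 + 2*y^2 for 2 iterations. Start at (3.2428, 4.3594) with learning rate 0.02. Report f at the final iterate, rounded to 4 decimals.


Gradient descent on f(x,y) = 5*x^2 + 2*y^2.
Starting point: (3.2428, 4.3594), alpha = 0.02
Step 1: grad_x = 2*5*3.2428 = 32.428, grad_y = 2*2*4.3594 = 17.4376
  x_1 = 3.2428 - 0.02*32.428 = 2.5942
  y_1 = 4.3594 - 0.02*17.4376 = 4.0106
Step 2: grad_x = 2*5*2.5942 = 25.9424, grad_y = 2*2*4.0106 = 16.0426
  x_2 = 2.5942 - 0.02*25.9424 = 2.0754
  y_2 = 4.0106 - 0.02*16.0426 = 3.6898
f(2.0754, 3.6898) = 5*2.0754^2 + 2*3.6898^2 = 48.7655


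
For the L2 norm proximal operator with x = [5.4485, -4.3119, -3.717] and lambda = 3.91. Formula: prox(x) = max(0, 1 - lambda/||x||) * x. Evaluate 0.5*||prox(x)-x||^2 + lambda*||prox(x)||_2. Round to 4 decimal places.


Step 1: Compute ||x||.
||x|| = 7.88
Step 2: Compute scaling factor.
scale = max(0, 1 - 3.91/7.88) = 0.5038
Step 3: prox(x) = [2.745, -2.1724, -1.8727]
||prox(x)|| = 3.97
Step 4: Proximal objective.
0.5*||prox-x||^2 = 7.6441
lambda*||prox|| = 15.5227
Total = 23.1668


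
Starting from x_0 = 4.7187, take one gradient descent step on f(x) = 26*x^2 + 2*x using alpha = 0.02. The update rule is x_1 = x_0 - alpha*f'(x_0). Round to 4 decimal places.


We compute the gradient at x_0 and apply the update.
f'(x) = 52*x + 2
f'(4.7187) = 52*4.7187 + 2 = 247.3724
x_1 = 4.7187 - 0.02*247.3724 = -0.2287


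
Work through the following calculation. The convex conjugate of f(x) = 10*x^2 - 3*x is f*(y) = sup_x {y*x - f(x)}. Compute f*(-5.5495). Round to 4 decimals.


f*(y) = sup_x {y*x - a*x^2 - b*x} = sup_x {(y-b)*x - a*x^2}
FOC: (y - b) - 2a*x = 0 => x* = (y - b)/(2a)
x* = (-5.5495 + 3)/(2*10) = -0.1275
f*(-5.5495) = (y-b)^2/(4a) = (-5.5495 + 3)^2/(4*10)
= 6.5/40 = 0.1625


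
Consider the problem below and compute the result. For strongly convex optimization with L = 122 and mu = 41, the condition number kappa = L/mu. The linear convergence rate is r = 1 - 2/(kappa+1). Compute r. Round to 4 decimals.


Step 1: Compute the condition number.
kappa = L/mu = 122/41 = 2.9756
Step 2: Compute the convergence rate.
r = 1 - 2/(kappa + 1) = 1 - 2*mu/(L + mu) = (L - mu)/(L + mu) = 81/163 = 0.4969


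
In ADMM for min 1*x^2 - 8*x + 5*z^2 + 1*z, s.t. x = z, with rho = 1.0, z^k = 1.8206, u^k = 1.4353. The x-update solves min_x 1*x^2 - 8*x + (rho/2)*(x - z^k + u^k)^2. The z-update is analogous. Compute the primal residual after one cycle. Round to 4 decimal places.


ADMM iteration with rho = 1.0, z^k = 1.8206, u^k = 1.4353
Step 1: x-update.
Minimize 1*x^2 - 8*x + (1.0/2)*(x - 1.8206 + 1.4353)^2
FOC: (2*1 + 1.0)*x = 8 + 1.0*(1.8206 - 1.4353)
x^{k+1} = 2.7951
Step 2: z-update.
Minimize 5*z^2 + 1*z + (1.0/2)*(2.7951 - z + 1.4353)^2
FOC: (2*5 + 1.0)*z = -1 + 1.0*(2.7951 + 1.4353)
z^{k+1} = 0.2937
Step 3: u-update.
u^{k+1} = 1.4353 + 2.7951 - 0.2937 = 3.9367
Step 4: Primal residual = |2.7951 - 0.2937| = 2.5014


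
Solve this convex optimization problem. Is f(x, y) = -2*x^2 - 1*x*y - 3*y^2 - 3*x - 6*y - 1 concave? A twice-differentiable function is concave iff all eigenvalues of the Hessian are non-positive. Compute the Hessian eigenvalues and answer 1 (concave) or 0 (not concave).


The Hessian of f(x,y) = -2*x^2 - 1*x*y - 3*y^2 - 3*x - 6*y - 1 is:
H = [[-4, -1], [-1, -6]]
Trace = -4 - 6 = -10
Determinant = -4*-6 - (-1)^2 = 23
Discriminant = (-10)^2 - 4*23 = 8.0
Eigenvalues: lambda_1 = -6.4142, lambda_2 = -3.5858
The function is concave.

1


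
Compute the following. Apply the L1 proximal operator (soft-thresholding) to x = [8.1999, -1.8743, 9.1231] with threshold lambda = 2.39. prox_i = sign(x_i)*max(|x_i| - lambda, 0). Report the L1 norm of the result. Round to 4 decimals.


Soft-thresholding with lambda = 2.39:
prox(8.1999) = sign(8.1999)*max(|8.1999| - 2.39, 0) = 5.8099
prox(-1.8743) = sign(-1.8743)*max(|-1.8743| - 2.39, 0) = 0.0
prox(9.1231) = sign(9.1231)*max(|9.1231| - 2.39, 0) = 6.7331
prox(x) = [5.8099, 0.0, 6.7331]
||prox(x)||_1 = 5.8099 + 0.0 + 6.7331 = 12.543
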